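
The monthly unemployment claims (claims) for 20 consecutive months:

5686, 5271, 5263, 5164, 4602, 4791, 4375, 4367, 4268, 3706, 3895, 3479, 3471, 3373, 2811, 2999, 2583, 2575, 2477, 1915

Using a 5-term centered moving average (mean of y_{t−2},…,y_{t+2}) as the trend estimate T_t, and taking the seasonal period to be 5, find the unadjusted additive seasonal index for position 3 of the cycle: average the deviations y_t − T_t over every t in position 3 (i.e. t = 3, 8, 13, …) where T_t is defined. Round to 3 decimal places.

Season position 3 occurs at t = 3, 8, 13, 18 (where T_t is defined).
t=3: T_3 = 5197.20000; y_3 − T_3 = 5263 − 5197.20000 = 65.80000
t=8: T_8 = 4301.40000; y_8 − T_8 = 4367 − 4301.40000 = 65.60000
t=13: T_13 = 3405.80000; y_13 − T_13 = 3471 − 3405.80000 = 65.20000
t=18: T_18 = 2509.80000; y_18 − T_18 = 2575 − 2509.80000 = 65.20000
Mean deviation: (65.80000 + 65.60000 + 65.20000 + 65.20000) / 4 = 65.450

65.450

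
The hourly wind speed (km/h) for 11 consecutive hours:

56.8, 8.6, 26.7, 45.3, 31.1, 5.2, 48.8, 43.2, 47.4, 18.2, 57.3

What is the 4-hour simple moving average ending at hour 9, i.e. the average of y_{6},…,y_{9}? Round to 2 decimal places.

36.15

Sum of periods 6–9: 5.2 + 48.8 + 43.2 + 47.4 = 144.6
Divide by 4: 144.6 / 4 = 36.15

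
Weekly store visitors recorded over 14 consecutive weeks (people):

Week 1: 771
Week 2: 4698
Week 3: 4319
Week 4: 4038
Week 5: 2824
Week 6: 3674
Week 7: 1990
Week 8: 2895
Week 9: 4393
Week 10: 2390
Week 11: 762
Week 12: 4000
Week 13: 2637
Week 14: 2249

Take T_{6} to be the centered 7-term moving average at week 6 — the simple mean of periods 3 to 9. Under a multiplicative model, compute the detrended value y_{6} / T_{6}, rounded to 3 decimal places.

1.066

Trend T_6 = (4319 + 4038 + 2824 + 3674 + 1990 + 2895 + 4393) / 7 = 24133/7 = 3447.57143
Ratio to trend: 3674 / 3447.57143 = 1.066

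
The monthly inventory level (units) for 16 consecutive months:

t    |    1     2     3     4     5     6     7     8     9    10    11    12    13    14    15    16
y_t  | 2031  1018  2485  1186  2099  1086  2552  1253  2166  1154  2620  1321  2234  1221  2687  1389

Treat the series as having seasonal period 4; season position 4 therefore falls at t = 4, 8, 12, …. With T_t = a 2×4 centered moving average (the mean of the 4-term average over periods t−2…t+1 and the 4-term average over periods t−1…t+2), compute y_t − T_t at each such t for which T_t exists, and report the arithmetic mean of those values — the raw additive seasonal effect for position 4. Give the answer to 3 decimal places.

-519.625

Season position 4 occurs at t = 4, 8, 12 (where T_t is defined).
t=4: T_4 = 1705.50000; y_4 − T_4 = 1186 − 1705.50000 = -519.50000
t=8: T_8 = 1772.75000; y_8 − T_8 = 1253 − 1772.75000 = -519.75000
t=12: T_12 = 1840.62500; y_12 − T_12 = 1321 − 1840.62500 = -519.62500
Mean deviation: (-519.50000 + -519.75000 + -519.62500) / 3 = -519.625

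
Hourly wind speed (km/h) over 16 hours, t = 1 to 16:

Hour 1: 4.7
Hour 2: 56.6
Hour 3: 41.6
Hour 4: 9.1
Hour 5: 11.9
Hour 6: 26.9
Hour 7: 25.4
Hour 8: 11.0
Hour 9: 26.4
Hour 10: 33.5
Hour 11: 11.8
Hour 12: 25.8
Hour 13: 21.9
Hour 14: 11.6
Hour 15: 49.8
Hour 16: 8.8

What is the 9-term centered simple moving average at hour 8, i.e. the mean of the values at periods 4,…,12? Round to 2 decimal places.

20.20

Sum of periods 4–12: 9.1 + 11.9 + 26.9 + 25.4 + 11.0 + 26.4 + 33.5 + 11.8 + 25.8 = 181.8
Divide by 9: 181.8 / 9 = 20.20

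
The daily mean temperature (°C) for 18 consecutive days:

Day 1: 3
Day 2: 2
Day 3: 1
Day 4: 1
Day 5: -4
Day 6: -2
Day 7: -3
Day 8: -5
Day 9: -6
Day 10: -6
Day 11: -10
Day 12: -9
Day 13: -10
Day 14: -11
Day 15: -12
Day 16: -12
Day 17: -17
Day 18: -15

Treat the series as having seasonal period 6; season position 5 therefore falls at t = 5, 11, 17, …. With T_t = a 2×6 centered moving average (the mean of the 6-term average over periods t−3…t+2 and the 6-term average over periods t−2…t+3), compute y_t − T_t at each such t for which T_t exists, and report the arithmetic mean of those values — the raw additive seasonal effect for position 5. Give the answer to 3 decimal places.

Season position 5 occurs at t = 5, 11 (where T_t is defined).
t=5: T_5 = -1.41667; y_5 − T_5 = -4 − -1.41667 = -2.58333
t=11: T_11 = -8.16667; y_11 − T_11 = -10 − -8.16667 = -1.83333
Mean deviation: (-2.58333 + -1.83333) / 2 = -2.208

-2.208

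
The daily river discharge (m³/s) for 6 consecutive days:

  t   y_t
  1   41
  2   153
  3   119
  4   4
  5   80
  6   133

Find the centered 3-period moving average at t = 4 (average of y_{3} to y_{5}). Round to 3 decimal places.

Sum of periods 3–5: 119 + 4 + 80 = 203
Divide by 3: 203 / 3 = 67.667

67.667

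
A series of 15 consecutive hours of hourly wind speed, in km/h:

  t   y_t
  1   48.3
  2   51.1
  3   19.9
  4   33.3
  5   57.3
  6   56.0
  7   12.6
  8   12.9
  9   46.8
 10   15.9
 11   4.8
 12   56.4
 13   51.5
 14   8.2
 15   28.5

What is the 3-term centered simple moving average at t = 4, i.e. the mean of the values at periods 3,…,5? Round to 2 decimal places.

36.83

Sum of periods 3–5: 19.9 + 33.3 + 57.3 = 110.5
Divide by 3: 110.5 / 3 = 36.83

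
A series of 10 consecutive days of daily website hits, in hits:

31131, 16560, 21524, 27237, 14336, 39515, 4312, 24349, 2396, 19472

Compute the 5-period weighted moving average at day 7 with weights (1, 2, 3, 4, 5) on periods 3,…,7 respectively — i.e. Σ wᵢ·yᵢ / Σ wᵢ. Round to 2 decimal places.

19908.40

Weighted sum: 1·21524 + 2·27237 + 3·14336 + 4·39515 + 5·4312 = 21524 + 54474 + 43008 + 158060 + 21560 = 298626
Weight total: 1 + 2 + 3 + 4 + 5 = 15
WMA = 298626 / 15 = 19908.40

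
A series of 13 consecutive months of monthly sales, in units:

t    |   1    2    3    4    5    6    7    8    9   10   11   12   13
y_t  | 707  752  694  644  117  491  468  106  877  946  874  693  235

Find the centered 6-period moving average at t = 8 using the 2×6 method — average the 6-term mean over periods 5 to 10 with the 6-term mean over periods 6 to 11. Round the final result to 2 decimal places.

563.92

Sum over 5–10: 117 + 491 + 468 + 106 + 877 + 946 = 3005
Sum over 6–11: 491 + 468 + 106 + 877 + 946 + 874 = 3762
CMA at t=8 = (3005 + 3762) / (2·6) = 6767 / 12 = 563.92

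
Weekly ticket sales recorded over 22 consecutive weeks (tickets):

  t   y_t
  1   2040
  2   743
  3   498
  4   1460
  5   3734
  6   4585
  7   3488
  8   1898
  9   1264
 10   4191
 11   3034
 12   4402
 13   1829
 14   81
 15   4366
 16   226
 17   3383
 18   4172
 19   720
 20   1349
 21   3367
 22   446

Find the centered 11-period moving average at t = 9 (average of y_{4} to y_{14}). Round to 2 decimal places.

2724.18

Sum of periods 4–14: 1460 + 3734 + 4585 + 3488 + 1898 + 1264 + 4191 + 3034 + 4402 + 1829 + 81 = 29966
Divide by 11: 29966 / 11 = 2724.18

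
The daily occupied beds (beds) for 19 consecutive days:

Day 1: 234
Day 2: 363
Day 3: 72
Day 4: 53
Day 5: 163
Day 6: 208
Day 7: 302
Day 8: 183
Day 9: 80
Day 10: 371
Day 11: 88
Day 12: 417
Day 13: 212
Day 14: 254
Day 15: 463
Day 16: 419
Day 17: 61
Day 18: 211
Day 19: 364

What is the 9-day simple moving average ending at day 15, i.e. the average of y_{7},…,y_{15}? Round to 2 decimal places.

263.33

Sum of periods 7–15: 302 + 183 + 80 + 371 + 88 + 417 + 212 + 254 + 463 = 2370
Divide by 9: 2370 / 9 = 263.33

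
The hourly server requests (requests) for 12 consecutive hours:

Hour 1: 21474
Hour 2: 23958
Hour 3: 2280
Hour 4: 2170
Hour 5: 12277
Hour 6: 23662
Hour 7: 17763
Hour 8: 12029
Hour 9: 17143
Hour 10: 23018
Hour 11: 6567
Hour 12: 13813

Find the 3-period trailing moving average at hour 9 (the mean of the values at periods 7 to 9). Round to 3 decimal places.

Sum of periods 7–9: 17763 + 12029 + 17143 = 46935
Divide by 3: 46935 / 3 = 15645.000

15645.000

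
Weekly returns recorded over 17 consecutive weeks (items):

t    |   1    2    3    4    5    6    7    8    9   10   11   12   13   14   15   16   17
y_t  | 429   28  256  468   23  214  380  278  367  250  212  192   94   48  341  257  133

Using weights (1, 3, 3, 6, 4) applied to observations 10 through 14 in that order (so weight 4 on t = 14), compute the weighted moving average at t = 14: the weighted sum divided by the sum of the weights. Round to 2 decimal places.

130.47

Weighted sum: 1·250 + 3·212 + 3·192 + 6·94 + 4·48 = 250 + 636 + 576 + 564 + 192 = 2218
Weight total: 1 + 3 + 3 + 6 + 4 = 17
WMA = 2218 / 17 = 130.47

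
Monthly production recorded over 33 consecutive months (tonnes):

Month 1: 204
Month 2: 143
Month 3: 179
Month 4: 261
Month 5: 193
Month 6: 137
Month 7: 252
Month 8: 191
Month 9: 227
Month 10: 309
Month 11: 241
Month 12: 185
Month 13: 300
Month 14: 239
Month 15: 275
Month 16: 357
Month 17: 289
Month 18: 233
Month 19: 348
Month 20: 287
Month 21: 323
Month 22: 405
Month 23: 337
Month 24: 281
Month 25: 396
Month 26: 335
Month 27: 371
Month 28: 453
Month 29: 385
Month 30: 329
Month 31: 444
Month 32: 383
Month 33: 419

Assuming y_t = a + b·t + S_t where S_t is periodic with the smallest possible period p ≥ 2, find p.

First differences y_{t+1} − y_t: -61, 36, 82, -68, -56, 115, -61, 36, 82, -68, -56, 115, -61, 36, …
The difference pattern repeats every 6 terms and not for any smaller step, so p = 6.

6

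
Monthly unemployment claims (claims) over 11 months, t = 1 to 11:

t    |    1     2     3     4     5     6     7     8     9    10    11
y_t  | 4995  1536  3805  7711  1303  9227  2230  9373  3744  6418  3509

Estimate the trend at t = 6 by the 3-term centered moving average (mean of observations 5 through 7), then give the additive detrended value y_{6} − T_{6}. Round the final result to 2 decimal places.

4973.67

Trend T_6 = (1303 + 9227 + 2230) / 3 = 12760/3 = 4253.3333
Detrended value: 9227 − 4253.3333 = 4973.67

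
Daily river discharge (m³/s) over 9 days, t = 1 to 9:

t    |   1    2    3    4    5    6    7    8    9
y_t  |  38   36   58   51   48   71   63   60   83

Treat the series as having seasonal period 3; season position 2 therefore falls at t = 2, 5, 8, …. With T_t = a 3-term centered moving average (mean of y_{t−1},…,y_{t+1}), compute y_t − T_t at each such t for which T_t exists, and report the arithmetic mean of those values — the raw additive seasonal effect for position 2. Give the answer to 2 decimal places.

-8.44

Season position 2 occurs at t = 2, 5, 8 (where T_t is defined).
t=2: T_2 = 44.0000; y_2 − T_2 = 36 − 44.0000 = -8.0000
t=5: T_5 = 56.6667; y_5 − T_5 = 48 − 56.6667 = -8.6667
t=8: T_8 = 68.6667; y_8 − T_8 = 60 − 68.6667 = -8.6667
Mean deviation: (-8.0000 + -8.6667 + -8.6667) / 3 = -8.44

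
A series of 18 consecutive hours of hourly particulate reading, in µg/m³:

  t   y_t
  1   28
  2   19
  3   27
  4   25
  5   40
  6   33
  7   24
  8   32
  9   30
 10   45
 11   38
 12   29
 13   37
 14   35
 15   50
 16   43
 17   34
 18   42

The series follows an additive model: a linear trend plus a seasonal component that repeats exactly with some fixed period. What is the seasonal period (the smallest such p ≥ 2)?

5

First differences y_{t+1} − y_t: -9, 8, -2, 15, -7, -9, 8, -2, 15, -7, -9, 8, …
The difference pattern repeats every 5 terms and not for any smaller step, so p = 5.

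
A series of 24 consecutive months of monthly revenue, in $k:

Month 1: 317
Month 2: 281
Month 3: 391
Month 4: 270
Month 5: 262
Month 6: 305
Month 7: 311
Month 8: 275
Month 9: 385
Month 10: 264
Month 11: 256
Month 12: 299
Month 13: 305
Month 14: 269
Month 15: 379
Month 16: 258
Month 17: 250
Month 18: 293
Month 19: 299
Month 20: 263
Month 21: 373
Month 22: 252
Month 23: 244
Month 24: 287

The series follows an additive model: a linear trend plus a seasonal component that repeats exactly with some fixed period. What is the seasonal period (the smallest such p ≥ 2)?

First differences y_{t+1} − y_t: -36, 110, -121, -8, 43, 6, -36, 110, -121, -8, 43, 6, -36, 110, …
The difference pattern repeats every 6 terms and not for any smaller step, so p = 6.

6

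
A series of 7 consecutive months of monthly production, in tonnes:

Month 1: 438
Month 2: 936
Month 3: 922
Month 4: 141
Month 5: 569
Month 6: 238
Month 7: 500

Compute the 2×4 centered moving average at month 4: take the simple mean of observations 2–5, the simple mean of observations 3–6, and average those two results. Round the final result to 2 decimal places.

554.75

Sum over 2–5: 936 + 922 + 141 + 569 = 2568
Sum over 3–6: 922 + 141 + 569 + 238 = 1870
CMA at t=4 = (2568 + 1870) / (2·4) = 4438 / 8 = 554.75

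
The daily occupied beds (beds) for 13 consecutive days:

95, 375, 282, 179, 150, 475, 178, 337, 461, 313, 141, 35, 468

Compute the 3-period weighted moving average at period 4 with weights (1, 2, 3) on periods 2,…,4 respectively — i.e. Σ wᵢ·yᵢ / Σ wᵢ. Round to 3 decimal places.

246.000

Weighted sum: 1·375 + 2·282 + 3·179 = 375 + 564 + 537 = 1476
Weight total: 1 + 2 + 3 = 6
WMA = 1476 / 6 = 246.000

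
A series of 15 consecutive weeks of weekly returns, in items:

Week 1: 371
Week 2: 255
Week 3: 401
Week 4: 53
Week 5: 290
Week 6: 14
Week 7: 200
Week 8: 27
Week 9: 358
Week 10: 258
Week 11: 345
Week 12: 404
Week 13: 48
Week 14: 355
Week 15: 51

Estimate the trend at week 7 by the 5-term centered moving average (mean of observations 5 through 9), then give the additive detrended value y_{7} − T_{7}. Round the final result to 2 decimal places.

Trend T_7 = (290 + 14 + 200 + 27 + 358) / 5 = 889/5 = 177.8000
Detrended value: 200 − 177.8000 = 22.20

22.20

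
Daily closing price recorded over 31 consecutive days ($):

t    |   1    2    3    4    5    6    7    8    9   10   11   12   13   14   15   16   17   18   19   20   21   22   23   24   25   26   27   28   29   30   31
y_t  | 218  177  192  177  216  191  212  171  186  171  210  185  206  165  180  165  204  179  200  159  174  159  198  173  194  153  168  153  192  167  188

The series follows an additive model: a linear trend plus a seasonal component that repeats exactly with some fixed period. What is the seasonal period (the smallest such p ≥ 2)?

First differences y_{t+1} − y_t: -41, 15, -15, 39, -25, 21, -41, 15, -15, 39, -25, 21, -41, 15, …
The difference pattern repeats every 6 terms and not for any smaller step, so p = 6.

6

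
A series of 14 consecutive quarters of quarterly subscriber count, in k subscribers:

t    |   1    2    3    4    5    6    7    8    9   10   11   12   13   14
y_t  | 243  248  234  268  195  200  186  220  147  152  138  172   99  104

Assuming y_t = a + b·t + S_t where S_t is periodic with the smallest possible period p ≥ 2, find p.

4

First differences y_{t+1} − y_t: 5, -14, 34, -73, 5, -14, 34, -73, 5, -14, …
The difference pattern repeats every 4 terms and not for any smaller step, so p = 4.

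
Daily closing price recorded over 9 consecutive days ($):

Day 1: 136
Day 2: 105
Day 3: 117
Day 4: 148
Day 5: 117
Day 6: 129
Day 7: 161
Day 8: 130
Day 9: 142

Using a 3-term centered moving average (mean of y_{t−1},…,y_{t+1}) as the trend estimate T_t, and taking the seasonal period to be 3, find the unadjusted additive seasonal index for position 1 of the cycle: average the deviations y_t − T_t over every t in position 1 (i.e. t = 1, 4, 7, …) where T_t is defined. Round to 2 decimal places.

20.83

Season position 1 occurs at t = 4, 7 (where T_t is defined).
t=4: T_4 = 127.3333; y_4 − T_4 = 148 − 127.3333 = 20.6667
t=7: T_7 = 140.0000; y_7 − T_7 = 161 − 140.0000 = 21.0000
Mean deviation: (20.6667 + 21.0000) / 2 = 20.83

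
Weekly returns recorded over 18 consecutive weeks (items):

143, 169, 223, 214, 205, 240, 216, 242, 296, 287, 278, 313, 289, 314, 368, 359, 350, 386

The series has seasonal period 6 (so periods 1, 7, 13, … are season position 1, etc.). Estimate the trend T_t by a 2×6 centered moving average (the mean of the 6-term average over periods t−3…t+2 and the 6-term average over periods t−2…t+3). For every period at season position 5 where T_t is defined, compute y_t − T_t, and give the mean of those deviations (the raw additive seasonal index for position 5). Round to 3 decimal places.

Season position 5 occurs at t = 5, 11 (where T_t is defined).
t=5: T_5 = 217.25000; y_5 − T_5 = 205 − 217.25000 = -12.25000
t=11: T_11 = 290.16667; y_11 − T_11 = 278 − 290.16667 = -12.16667
Mean deviation: (-12.25000 + -12.16667) / 2 = -12.208

-12.208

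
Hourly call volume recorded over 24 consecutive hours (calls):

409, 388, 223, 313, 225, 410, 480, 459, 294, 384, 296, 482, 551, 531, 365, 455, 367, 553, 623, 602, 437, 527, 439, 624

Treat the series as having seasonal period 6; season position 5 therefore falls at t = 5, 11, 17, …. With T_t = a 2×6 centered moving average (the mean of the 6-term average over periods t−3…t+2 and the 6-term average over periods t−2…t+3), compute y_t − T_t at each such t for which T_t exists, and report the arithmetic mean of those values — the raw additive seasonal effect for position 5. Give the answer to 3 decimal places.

-121.000

Season position 5 occurs at t = 5, 11, 17 (where T_t is defined).
t=5: T_5 = 345.75000; y_5 − T_5 = 225 − 345.75000 = -120.75000
t=11: T_11 = 417.00000; y_11 − T_11 = 296 − 417.00000 = -121.00000
t=17: T_17 = 488.25000; y_17 − T_17 = 367 − 488.25000 = -121.25000
Mean deviation: (-120.75000 + -121.00000 + -121.25000) / 3 = -121.000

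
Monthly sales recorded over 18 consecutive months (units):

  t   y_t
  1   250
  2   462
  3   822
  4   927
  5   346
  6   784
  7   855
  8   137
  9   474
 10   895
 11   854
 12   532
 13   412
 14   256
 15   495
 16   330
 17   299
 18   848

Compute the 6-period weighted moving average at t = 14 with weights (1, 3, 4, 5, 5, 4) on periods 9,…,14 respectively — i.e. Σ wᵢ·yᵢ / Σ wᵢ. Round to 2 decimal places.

Weighted sum: 1·474 + 3·895 + 4·854 + 5·532 + 5·412 + 4·256 = 474 + 2685 + 3416 + 2660 + 2060 + 1024 = 12319
Weight total: 1 + 3 + 4 + 5 + 5 + 4 = 22
WMA = 12319 / 22 = 559.95

559.95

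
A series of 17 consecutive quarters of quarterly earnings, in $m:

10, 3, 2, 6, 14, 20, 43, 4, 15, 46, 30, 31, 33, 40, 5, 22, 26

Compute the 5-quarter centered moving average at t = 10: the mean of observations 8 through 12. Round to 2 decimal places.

25.20

Sum of periods 8–12: 4 + 15 + 46 + 30 + 31 = 126
Divide by 5: 126 / 5 = 25.20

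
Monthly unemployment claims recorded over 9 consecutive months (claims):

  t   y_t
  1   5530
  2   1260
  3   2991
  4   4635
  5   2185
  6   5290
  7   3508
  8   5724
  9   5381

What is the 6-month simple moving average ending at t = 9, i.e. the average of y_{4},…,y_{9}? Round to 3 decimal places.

Sum of periods 4–9: 4635 + 2185 + 5290 + 3508 + 5724 + 5381 = 26723
Divide by 6: 26723 / 6 = 4453.833

4453.833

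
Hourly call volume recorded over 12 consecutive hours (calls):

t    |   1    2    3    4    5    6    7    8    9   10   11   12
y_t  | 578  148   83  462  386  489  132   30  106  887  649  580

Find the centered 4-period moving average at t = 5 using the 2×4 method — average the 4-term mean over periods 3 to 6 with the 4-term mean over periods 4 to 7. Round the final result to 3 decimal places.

Sum over 3–6: 83 + 462 + 386 + 489 = 1420
Sum over 4–7: 462 + 386 + 489 + 132 = 1469
CMA at t=5 = (1420 + 1469) / (2·4) = 2889 / 8 = 361.125

361.125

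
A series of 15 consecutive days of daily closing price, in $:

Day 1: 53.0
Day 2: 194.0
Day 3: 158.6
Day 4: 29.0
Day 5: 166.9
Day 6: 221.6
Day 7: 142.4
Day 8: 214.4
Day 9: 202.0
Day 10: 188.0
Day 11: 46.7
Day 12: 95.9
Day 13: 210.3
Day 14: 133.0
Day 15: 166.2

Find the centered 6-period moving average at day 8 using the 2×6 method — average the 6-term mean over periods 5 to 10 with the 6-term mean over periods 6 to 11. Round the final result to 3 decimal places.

Sum over 5–10: 166.9 + 221.6 + 142.4 + 214.4 + 202.0 + 188.0 = 1135.3
Sum over 6–11: 221.6 + 142.4 + 214.4 + 202.0 + 188.0 + 46.7 = 1015.1
CMA at t=8 = (1135.3 + 1015.1) / (2·6) = 2150.4 / 12 = 179.200

179.200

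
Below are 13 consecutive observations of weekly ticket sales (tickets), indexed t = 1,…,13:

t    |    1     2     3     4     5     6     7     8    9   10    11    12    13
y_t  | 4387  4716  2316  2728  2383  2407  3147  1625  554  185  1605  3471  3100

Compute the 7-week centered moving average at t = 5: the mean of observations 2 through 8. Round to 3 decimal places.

2760.286

Sum of periods 2–8: 4716 + 2316 + 2728 + 2383 + 2407 + 3147 + 1625 = 19322
Divide by 7: 19322 / 7 = 2760.286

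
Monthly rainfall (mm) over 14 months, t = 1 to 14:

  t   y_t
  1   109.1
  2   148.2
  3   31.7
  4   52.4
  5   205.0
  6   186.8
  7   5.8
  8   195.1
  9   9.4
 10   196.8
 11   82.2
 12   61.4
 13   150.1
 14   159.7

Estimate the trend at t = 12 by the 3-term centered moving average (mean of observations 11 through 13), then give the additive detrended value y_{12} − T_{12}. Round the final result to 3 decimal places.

Trend T_12 = (82.2 + 61.4 + 150.1) / 3 = 293.7/3 = 97.90000
Detrended value: 61.4 − 97.90000 = -36.500

-36.500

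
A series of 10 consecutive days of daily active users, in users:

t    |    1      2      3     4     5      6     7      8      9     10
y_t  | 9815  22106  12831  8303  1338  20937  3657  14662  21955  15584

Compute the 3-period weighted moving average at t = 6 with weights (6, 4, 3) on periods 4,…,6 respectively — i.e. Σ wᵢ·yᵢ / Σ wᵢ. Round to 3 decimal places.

Weighted sum: 6·8303 + 4·1338 + 3·20937 = 49818 + 5352 + 62811 = 117981
Weight total: 6 + 4 + 3 = 13
WMA = 117981 / 13 = 9075.462

9075.462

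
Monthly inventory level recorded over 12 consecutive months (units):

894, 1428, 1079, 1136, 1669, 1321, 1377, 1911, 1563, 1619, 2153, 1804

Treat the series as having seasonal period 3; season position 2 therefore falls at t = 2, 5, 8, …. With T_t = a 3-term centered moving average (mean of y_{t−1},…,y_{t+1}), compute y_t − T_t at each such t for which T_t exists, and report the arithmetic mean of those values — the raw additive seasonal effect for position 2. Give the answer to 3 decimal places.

Season position 2 occurs at t = 2, 5, 8, 11 (where T_t is defined).
t=2: T_2 = 1133.66667; y_2 − T_2 = 1428 − 1133.66667 = 294.33333
t=5: T_5 = 1375.33333; y_5 − T_5 = 1669 − 1375.33333 = 293.66667
t=8: T_8 = 1617.00000; y_8 − T_8 = 1911 − 1617.00000 = 294.00000
t=11: T_11 = 1858.66667; y_11 − T_11 = 2153 − 1858.66667 = 294.33333
Mean deviation: (294.33333 + 293.66667 + 294.00000 + 294.33333) / 4 = 294.083

294.083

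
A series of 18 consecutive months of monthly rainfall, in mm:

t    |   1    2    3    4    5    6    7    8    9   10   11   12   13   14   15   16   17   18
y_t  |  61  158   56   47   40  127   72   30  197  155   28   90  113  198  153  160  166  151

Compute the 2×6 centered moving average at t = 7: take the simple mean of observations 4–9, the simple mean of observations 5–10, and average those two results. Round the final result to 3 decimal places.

Sum over 4–9: 47 + 40 + 127 + 72 + 30 + 197 = 513
Sum over 5–10: 40 + 127 + 72 + 30 + 197 + 155 = 621
CMA at t=7 = (513 + 621) / (2·6) = 1134 / 12 = 94.500

94.500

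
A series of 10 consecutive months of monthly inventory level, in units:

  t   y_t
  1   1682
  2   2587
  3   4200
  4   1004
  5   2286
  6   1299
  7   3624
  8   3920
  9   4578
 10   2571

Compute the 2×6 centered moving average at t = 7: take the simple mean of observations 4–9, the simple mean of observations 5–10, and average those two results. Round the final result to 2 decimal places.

2915.75

Sum over 4–9: 1004 + 2286 + 1299 + 3624 + 3920 + 4578 = 16711
Sum over 5–10: 2286 + 1299 + 3624 + 3920 + 4578 + 2571 = 18278
CMA at t=7 = (16711 + 18278) / (2·6) = 34989 / 12 = 2915.75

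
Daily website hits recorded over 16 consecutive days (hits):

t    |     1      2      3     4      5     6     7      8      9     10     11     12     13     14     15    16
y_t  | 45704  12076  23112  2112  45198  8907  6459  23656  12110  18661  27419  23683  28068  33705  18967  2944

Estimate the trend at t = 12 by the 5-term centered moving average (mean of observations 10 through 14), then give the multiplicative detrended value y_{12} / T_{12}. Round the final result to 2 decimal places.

Trend T_12 = (18661 + 27419 + 23683 + 28068 + 33705) / 5 = 131536/5 = 26307.2000
Ratio to trend: 23683 / 26307.2000 = 0.90

0.90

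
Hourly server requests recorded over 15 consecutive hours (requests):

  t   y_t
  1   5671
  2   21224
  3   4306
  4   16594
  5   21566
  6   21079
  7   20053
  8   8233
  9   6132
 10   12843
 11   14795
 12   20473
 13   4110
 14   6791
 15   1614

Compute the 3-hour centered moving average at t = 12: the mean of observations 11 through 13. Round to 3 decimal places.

Sum of periods 11–13: 14795 + 20473 + 4110 = 39378
Divide by 3: 39378 / 3 = 13126.000

13126.000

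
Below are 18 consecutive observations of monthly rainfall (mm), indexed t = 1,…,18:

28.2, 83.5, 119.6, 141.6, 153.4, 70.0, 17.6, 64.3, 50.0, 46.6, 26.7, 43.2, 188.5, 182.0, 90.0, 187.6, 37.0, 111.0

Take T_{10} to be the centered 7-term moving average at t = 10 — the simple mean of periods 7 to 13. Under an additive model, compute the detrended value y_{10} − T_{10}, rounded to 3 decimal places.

Trend T_10 = (17.6 + 64.3 + 50.0 + 46.6 + 26.7 + 43.2 + 188.5) / 7 = 436.9/7 = 62.41429
Detrended value: 46.6 − 62.41429 = -15.814

-15.814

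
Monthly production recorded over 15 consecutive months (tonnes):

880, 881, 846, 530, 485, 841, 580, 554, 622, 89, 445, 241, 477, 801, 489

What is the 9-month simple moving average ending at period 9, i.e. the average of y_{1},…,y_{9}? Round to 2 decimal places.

Sum of periods 1–9: 880 + 881 + 846 + 530 + 485 + 841 + 580 + 554 + 622 = 6219
Divide by 9: 6219 / 9 = 691.00

691.00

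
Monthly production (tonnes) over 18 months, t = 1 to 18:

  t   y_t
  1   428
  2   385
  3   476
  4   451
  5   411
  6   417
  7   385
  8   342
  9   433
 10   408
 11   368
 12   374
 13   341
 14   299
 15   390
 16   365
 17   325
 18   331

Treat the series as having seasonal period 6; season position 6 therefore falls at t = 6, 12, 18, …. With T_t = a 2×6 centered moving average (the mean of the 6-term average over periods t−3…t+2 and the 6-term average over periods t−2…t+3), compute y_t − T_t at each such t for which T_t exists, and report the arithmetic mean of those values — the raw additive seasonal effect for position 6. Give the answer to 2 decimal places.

7.00

Season position 6 occurs at t = 6, 12 (where T_t is defined).
t=6: T_6 = 410.0833; y_6 − T_6 = 417 − 410.0833 = 6.9167
t=12: T_12 = 366.9167; y_12 − T_12 = 374 − 366.9167 = 7.0833
Mean deviation: (6.9167 + 7.0833) / 2 = 7.00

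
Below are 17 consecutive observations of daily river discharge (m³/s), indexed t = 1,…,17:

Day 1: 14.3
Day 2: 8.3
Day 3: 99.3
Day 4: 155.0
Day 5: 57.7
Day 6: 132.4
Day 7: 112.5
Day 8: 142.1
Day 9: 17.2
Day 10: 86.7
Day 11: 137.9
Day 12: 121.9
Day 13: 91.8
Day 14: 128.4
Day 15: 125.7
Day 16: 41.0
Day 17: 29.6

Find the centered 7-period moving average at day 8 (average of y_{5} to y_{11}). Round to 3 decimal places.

98.071

Sum of periods 5–11: 57.7 + 132.4 + 112.5 + 142.1 + 17.2 + 86.7 + 137.9 = 686.5
Divide by 7: 686.5 / 7 = 98.071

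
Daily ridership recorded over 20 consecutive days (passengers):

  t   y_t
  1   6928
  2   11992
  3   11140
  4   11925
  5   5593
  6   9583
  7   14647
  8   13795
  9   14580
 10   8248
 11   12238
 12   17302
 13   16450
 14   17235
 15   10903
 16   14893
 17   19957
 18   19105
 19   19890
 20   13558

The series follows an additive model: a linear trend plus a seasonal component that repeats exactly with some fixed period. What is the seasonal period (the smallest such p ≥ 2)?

First differences y_{t+1} − y_t: 5064, -852, 785, -6332, 3990, 5064, -852, 785, -6332, 3990, 5064, -852, …
The difference pattern repeats every 5 terms and not for any smaller step, so p = 5.

5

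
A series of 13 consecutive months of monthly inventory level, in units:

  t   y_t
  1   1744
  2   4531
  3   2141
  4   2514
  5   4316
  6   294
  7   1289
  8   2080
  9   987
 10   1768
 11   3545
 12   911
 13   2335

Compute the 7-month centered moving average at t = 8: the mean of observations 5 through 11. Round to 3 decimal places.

Sum of periods 5–11: 4316 + 294 + 1289 + 2080 + 987 + 1768 + 3545 = 14279
Divide by 7: 14279 / 7 = 2039.857

2039.857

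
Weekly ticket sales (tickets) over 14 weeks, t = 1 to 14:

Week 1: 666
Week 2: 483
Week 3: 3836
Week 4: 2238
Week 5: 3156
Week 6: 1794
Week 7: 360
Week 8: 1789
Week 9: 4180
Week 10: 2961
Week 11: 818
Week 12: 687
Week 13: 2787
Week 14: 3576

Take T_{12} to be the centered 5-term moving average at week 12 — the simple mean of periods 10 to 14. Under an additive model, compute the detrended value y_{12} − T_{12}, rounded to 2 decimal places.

Trend T_12 = (2961 + 818 + 687 + 2787 + 3576) / 5 = 10829/5 = 2165.8000
Detrended value: 687 − 2165.8000 = -1478.80

-1478.80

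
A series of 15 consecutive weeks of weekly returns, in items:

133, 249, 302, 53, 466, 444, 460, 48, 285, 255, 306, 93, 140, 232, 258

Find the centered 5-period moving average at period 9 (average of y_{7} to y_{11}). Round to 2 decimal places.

270.80

Sum of periods 7–11: 460 + 48 + 285 + 255 + 306 = 1354
Divide by 5: 1354 / 5 = 270.80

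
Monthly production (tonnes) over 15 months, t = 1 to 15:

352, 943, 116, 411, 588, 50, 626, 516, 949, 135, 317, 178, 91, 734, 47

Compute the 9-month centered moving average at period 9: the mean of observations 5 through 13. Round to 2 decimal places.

383.33

Sum of periods 5–13: 588 + 50 + 626 + 516 + 949 + 135 + 317 + 178 + 91 = 3450
Divide by 9: 3450 / 9 = 383.33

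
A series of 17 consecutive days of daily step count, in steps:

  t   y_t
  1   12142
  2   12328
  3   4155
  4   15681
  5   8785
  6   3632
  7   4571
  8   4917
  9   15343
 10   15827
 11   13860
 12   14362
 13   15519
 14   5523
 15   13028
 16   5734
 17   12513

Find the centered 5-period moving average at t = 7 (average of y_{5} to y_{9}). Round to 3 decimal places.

Sum of periods 5–9: 8785 + 3632 + 4571 + 4917 + 15343 = 37248
Divide by 5: 37248 / 5 = 7449.600

7449.600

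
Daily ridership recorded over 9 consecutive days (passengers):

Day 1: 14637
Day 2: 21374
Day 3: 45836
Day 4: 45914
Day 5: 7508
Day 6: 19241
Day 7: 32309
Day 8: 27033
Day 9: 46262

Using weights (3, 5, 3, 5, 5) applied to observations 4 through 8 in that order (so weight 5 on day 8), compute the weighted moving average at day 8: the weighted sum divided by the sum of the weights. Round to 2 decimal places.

25224.52

Weighted sum: 3·45914 + 5·7508 + 3·19241 + 5·32309 + 5·27033 = 137742 + 37540 + 57723 + 161545 + 135165 = 529715
Weight total: 3 + 5 + 3 + 5 + 5 = 21
WMA = 529715 / 21 = 25224.52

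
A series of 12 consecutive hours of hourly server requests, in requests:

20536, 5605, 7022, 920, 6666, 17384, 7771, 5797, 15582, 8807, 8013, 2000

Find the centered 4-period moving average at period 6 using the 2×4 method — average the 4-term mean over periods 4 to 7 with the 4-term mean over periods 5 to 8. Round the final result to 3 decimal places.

8794.875

Sum over 4–7: 920 + 6666 + 17384 + 7771 = 32741
Sum over 5–8: 6666 + 17384 + 7771 + 5797 = 37618
CMA at t=6 = (32741 + 37618) / (2·4) = 70359 / 8 = 8794.875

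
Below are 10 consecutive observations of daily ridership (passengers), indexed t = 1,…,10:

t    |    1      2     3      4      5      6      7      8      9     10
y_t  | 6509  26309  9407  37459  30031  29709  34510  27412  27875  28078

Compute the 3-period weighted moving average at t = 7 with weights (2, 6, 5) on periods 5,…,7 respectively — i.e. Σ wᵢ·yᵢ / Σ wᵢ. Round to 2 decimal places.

Weighted sum: 2·30031 + 6·29709 + 5·34510 = 60062 + 178254 + 172550 = 410866
Weight total: 2 + 6 + 5 = 13
WMA = 410866 / 13 = 31605.08

31605.08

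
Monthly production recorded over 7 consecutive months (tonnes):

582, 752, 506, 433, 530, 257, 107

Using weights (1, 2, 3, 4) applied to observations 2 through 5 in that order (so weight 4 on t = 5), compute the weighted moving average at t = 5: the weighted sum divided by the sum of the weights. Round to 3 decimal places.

518.300

Weighted sum: 1·752 + 2·506 + 3·433 + 4·530 = 752 + 1012 + 1299 + 2120 = 5183
Weight total: 1 + 2 + 3 + 4 = 10
WMA = 5183 / 10 = 518.300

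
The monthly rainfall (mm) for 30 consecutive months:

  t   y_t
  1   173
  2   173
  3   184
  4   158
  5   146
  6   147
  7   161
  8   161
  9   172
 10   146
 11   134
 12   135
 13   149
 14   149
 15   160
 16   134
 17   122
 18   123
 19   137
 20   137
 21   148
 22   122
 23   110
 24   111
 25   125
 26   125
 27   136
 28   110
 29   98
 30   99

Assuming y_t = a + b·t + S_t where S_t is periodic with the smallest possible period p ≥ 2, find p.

6

First differences y_{t+1} − y_t: 0, 11, -26, -12, 1, 14, 0, 11, -26, -12, 1, 14, 0, 11, …
The difference pattern repeats every 6 terms and not for any smaller step, so p = 6.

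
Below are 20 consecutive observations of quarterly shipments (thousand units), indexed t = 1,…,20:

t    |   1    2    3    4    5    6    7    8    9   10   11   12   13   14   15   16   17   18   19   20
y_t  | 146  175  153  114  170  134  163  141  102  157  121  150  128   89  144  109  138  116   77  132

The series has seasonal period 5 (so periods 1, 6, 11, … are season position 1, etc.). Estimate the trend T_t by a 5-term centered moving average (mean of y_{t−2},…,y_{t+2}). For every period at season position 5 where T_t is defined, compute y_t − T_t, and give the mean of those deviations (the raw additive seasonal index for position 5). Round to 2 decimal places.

Season position 5 occurs at t = 5, 10, 15 (where T_t is defined).
t=5: T_5 = 146.8000; y_5 − T_5 = 170 − 146.8000 = 23.2000
t=10: T_10 = 134.2000; y_10 − T_10 = 157 − 134.2000 = 22.8000
t=15: T_15 = 121.6000; y_15 − T_15 = 144 − 121.6000 = 22.4000
Mean deviation: (23.2000 + 22.8000 + 22.4000) / 3 = 22.80

22.80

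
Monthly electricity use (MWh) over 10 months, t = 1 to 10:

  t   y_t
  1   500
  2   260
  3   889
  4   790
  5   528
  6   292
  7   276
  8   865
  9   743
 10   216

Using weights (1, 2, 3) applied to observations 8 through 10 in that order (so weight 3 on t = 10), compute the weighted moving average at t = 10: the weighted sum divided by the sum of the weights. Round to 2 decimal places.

499.83

Weighted sum: 1·865 + 2·743 + 3·216 = 865 + 1486 + 648 = 2999
Weight total: 1 + 2 + 3 = 6
WMA = 2999 / 6 = 499.83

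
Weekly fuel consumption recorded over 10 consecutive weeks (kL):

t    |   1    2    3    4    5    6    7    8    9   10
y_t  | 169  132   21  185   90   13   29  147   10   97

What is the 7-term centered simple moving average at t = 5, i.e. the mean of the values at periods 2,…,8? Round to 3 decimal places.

Sum of periods 2–8: 132 + 21 + 185 + 90 + 13 + 29 + 147 = 617
Divide by 7: 617 / 7 = 88.143

88.143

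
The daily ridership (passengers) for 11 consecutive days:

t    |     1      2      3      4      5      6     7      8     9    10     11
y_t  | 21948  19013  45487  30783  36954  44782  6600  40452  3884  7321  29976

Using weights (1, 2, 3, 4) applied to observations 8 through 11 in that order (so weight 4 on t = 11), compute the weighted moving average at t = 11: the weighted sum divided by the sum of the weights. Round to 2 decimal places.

19008.70

Weighted sum: 1·40452 + 2·3884 + 3·7321 + 4·29976 = 40452 + 7768 + 21963 + 119904 = 190087
Weight total: 1 + 2 + 3 + 4 = 10
WMA = 190087 / 10 = 19008.70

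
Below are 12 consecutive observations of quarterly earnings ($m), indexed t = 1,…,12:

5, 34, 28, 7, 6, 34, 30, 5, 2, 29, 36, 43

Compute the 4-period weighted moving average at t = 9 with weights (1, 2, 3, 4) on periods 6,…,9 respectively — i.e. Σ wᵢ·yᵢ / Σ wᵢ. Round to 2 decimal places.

Weighted sum: 1·34 + 2·30 + 3·5 + 4·2 = 34 + 60 + 15 + 8 = 117
Weight total: 1 + 2 + 3 + 4 = 10
WMA = 117 / 10 = 11.70

11.70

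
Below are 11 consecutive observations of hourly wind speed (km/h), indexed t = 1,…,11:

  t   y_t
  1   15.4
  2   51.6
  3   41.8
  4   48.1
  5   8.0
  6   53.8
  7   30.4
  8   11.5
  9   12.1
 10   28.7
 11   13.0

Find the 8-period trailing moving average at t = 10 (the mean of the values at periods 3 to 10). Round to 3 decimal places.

29.300

Sum of periods 3–10: 41.8 + 48.1 + 8.0 + 53.8 + 30.4 + 11.5 + 12.1 + 28.7 = 234.4
Divide by 8: 234.4 / 8 = 29.300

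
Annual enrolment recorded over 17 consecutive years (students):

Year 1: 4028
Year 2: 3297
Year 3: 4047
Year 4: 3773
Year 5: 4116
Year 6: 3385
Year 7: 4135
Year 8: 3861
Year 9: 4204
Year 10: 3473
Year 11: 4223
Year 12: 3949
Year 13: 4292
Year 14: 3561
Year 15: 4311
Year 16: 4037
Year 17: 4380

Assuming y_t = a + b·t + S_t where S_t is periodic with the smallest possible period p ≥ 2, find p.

4

First differences y_{t+1} − y_t: -731, 750, -274, 343, -731, 750, -274, 343, -731, 750, …
The difference pattern repeats every 4 terms and not for any smaller step, so p = 4.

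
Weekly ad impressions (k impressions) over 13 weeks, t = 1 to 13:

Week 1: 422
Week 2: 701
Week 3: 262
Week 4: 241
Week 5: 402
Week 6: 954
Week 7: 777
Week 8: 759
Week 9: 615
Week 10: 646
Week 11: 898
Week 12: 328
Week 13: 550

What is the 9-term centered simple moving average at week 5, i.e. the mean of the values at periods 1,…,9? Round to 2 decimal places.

570.33

Sum of periods 1–9: 422 + 701 + 262 + 241 + 402 + 954 + 777 + 759 + 615 = 5133
Divide by 9: 5133 / 9 = 570.33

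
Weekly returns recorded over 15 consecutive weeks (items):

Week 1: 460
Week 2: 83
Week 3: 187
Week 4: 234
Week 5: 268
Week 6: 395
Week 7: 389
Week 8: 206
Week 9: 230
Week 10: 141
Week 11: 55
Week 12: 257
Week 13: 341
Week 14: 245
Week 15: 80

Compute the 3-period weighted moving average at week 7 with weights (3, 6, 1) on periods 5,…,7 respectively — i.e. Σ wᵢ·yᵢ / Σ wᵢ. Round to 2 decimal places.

356.30

Weighted sum: 3·268 + 6·395 + 1·389 = 804 + 2370 + 389 = 3563
Weight total: 3 + 6 + 1 = 10
WMA = 3563 / 10 = 356.30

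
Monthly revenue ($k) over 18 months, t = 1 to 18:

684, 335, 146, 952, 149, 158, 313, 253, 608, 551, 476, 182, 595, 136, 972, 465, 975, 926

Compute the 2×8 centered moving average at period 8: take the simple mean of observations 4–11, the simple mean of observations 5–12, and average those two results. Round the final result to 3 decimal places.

Sum over 4–11: 952 + 149 + 158 + 313 + 253 + 608 + 551 + 476 = 3460
Sum over 5–12: 149 + 158 + 313 + 253 + 608 + 551 + 476 + 182 = 2690
CMA at t=8 = (3460 + 2690) / (2·8) = 6150 / 16 = 384.375

384.375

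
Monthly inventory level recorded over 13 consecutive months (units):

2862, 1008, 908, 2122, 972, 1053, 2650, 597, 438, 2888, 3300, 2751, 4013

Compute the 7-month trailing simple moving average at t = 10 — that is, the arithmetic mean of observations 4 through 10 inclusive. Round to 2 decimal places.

1531.43

Sum of periods 4–10: 2122 + 972 + 1053 + 2650 + 597 + 438 + 2888 = 10720
Divide by 7: 10720 / 7 = 1531.43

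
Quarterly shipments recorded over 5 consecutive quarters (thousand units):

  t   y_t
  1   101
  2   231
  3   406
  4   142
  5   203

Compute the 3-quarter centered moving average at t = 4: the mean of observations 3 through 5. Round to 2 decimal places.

250.33

Sum of periods 3–5: 406 + 142 + 203 = 751
Divide by 3: 751 / 3 = 250.33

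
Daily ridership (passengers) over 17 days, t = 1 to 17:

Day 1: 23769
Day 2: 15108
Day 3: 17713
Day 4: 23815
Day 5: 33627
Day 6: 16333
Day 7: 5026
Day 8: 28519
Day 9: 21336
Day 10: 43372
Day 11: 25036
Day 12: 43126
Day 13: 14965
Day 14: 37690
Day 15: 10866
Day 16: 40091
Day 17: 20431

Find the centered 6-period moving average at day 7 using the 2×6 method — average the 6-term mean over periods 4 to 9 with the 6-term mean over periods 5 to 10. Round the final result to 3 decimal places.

Sum over 4–9: 23815 + 33627 + 16333 + 5026 + 28519 + 21336 = 128656
Sum over 5–10: 33627 + 16333 + 5026 + 28519 + 21336 + 43372 = 148213
CMA at t=7 = (128656 + 148213) / (2·6) = 276869 / 12 = 23072.417

23072.417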